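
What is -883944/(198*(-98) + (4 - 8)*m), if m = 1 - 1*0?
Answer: 110493/2426 ≈ 45.545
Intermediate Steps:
m = 1 (m = 1 + 0 = 1)
-883944/(198*(-98) + (4 - 8)*m) = -883944/(198*(-98) + (4 - 8)*1) = -883944/(-19404 - 4*1) = -883944/(-19404 - 4) = -883944/(-19408) = -883944*(-1/19408) = 110493/2426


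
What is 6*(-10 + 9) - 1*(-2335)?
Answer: 2329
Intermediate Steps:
6*(-10 + 9) - 1*(-2335) = 6*(-1) + 2335 = -6 + 2335 = 2329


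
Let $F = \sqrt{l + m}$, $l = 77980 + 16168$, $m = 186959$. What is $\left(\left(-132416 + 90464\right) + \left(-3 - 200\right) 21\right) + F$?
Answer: $-46215 + \sqrt{281107} \approx -45685.0$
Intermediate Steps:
$l = 94148$
$F = \sqrt{281107}$ ($F = \sqrt{94148 + 186959} = \sqrt{281107} \approx 530.2$)
$\left(\left(-132416 + 90464\right) + \left(-3 - 200\right) 21\right) + F = \left(\left(-132416 + 90464\right) + \left(-3 - 200\right) 21\right) + \sqrt{281107} = \left(-41952 - 4263\right) + \sqrt{281107} = -46215 + \sqrt{281107}$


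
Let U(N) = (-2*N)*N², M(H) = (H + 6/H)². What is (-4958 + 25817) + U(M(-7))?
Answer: -52907240759/117649 ≈ -4.4970e+5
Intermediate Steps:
U(N) = -2*N³
(-4958 + 25817) + U(M(-7)) = (-4958 + 25817) - 2*(6 + (-7)²)⁶/117649 = 20859 - 2*(6 + 49)⁶/117649 = 20859 - 2*((1/49)*55²)³ = 20859 - 2*((1/49)*3025)³ = 20859 - 2*(3025/49)³ = 20859 - 2*27680640625/117649 = 20859 - 55361281250/117649 = -52907240759/117649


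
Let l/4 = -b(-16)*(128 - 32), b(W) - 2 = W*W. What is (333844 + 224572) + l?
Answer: 459344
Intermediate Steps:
b(W) = 2 + W**2 (b(W) = 2 + W*W = 2 + W**2)
l = -99072 (l = 4*(-(2 + (-16)**2)*(128 - 32)) = 4*(-(2 + 256)*96) = 4*(-258*96) = 4*(-1*24768) = 4*(-24768) = -99072)
(333844 + 224572) + l = (333844 + 224572) - 99072 = 558416 - 99072 = 459344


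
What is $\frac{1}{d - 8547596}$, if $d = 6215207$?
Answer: $- \frac{1}{2332389} \approx -4.2874 \cdot 10^{-7}$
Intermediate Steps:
$\frac{1}{d - 8547596} = \frac{1}{6215207 - 8547596} = \frac{1}{-2332389} = - \frac{1}{2332389}$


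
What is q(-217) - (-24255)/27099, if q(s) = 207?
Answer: 625972/3011 ≈ 207.90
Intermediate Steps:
q(-217) - (-24255)/27099 = 207 - (-24255)/27099 = 207 - 1*(-2695/3011) = 207 + 2695/3011 = 625972/3011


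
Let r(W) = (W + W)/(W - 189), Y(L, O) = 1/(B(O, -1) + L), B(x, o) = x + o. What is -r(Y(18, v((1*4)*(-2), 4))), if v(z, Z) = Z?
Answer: 1/1984 ≈ 0.00050403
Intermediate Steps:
B(x, o) = o + x
Y(L, O) = 1/(-1 + L + O) (Y(L, O) = 1/((-1 + O) + L) = 1/(-1 + L + O))
r(W) = 2*W/(-189 + W) (r(W) = (2*W)/(-189 + W) = 2*W/(-189 + W))
-r(Y(18, v((1*4)*(-2), 4))) = -2/((-1 + 18 + 4)*(-189 + 1/(-1 + 18 + 4))) = -2/(21*(-189 + 1/21)) = -2/(21*(-3968/21)) = -2*(-21)/(21*3968) = -1*(-1/1984) = 1/1984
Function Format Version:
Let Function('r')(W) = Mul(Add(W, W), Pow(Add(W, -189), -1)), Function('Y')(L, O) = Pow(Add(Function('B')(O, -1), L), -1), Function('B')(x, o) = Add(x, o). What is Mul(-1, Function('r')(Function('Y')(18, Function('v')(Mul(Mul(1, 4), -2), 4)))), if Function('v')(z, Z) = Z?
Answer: Rational(1, 1984) ≈ 0.00050403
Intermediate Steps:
Function('B')(x, o) = Add(o, x)
Function('Y')(L, O) = Pow(Add(-1, L, O), -1) (Function('Y')(L, O) = Pow(Add(Add(-1, O), L), -1) = Pow(Add(-1, L, O), -1))
Function('r')(W) = Mul(2, W, Pow(Add(-189, W), -1)) (Function('r')(W) = Mul(Mul(2, W), Pow(Add(-189, W), -1)) = Mul(2, W, Pow(Add(-189, W), -1)))
Mul(-1, Function('r')(Function('Y')(18, Function('v')(Mul(Mul(1, 4), -2), 4)))) = Mul(-1, Mul(2, Pow(Add(-1, 18, 4), -1), Pow(Add(-189, Pow(Add(-1, 18, 4), -1)), -1))) = Mul(-1, Mul(2, Pow(21, -1), Pow(Add(-189, Pow(21, -1)), -1))) = Mul(-1, Mul(2, Rational(1, 21), Pow(Add(-189, Rational(1, 21)), -1))) = Mul(-1, Mul(2, Rational(1, 21), Pow(Rational(-3968, 21), -1))) = Mul(-1, Mul(2, Rational(1, 21), Rational(-21, 3968))) = Mul(-1, Rational(-1, 1984)) = Rational(1, 1984)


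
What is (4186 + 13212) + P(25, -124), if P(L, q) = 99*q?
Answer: 5122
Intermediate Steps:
(4186 + 13212) + P(25, -124) = (4186 + 13212) + 99*(-124) = 17398 - 12276 = 5122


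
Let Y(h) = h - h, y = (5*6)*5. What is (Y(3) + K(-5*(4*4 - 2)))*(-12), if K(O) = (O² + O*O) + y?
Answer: -119400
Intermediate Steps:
y = 150 (y = 30*5 = 150)
Y(h) = 0
K(O) = 150 + 2*O² (K(O) = (O² + O*O) + 150 = (O² + O²) + 150 = 2*O² + 150 = 150 + 2*O²)
(Y(3) + K(-5*(4*4 - 2)))*(-12) = (0 + (150 + 2*(-5*(4*4 - 2))²))*(-12) = (0 + (150 + 2*(-5*(16 - 2))²))*(-12) = (0 + (150 + 2*(-5*14)²))*(-12) = (0 + (150 + 2*(-70)²))*(-12) = (0 + (150 + 2*4900))*(-12) = (0 + (150 + 9800))*(-12) = (0 + 9950)*(-12) = 9950*(-12) = -119400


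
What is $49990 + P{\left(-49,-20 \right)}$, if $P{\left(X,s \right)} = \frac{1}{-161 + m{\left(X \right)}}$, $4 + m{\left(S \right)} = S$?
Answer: $\frac{10697859}{214} \approx 49990.0$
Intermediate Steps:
$m{\left(S \right)} = -4 + S$
$P{\left(X,s \right)} = \frac{1}{-165 + X}$ ($P{\left(X,s \right)} = \frac{1}{-161 + \left(-4 + X\right)} = \frac{1}{-165 + X}$)
$49990 + P{\left(-49,-20 \right)} = 49990 + \frac{1}{-165 - 49} = 49990 + \frac{1}{-214} = 49990 - \frac{1}{214} = \frac{10697859}{214}$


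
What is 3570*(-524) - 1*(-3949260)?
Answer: 2078580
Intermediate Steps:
3570*(-524) - 1*(-3949260) = -1870680 + 3949260 = 2078580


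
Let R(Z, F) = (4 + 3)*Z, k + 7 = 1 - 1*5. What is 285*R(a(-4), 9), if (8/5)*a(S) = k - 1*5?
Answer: -19950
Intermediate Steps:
k = -11 (k = -7 + (1 - 1*5) = -7 + (1 - 5) = -7 - 4 = -11)
a(S) = -10 (a(S) = 5*(-11 - 1*5)/8 = 5*(-11 - 5)/8 = (5/8)*(-16) = -10)
R(Z, F) = 7*Z
285*R(a(-4), 9) = 285*(7*(-10)) = 285*(-70) = -19950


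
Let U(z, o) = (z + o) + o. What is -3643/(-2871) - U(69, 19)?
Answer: -303554/2871 ≈ -105.73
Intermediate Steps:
U(z, o) = z + 2*o (U(z, o) = (o + z) + o = z + 2*o)
-3643/(-2871) - U(69, 19) = -3643/(-2871) - (69 + 2*19) = -3643*(-1/2871) - (69 + 38) = 3643/2871 - 1*107 = 3643/2871 - 107 = -303554/2871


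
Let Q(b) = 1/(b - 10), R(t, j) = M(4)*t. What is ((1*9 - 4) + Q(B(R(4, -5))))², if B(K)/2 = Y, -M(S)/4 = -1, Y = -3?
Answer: 6241/256 ≈ 24.379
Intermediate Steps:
M(S) = 4 (M(S) = -4*(-1) = 4)
R(t, j) = 4*t
B(K) = -6 (B(K) = 2*(-3) = -6)
Q(b) = 1/(-10 + b)
((1*9 - 4) + Q(B(R(4, -5))))² = ((1*9 - 4) + 1/(-10 - 6))² = ((9 - 4) + 1/(-16))² = (5 - 1/16)² = (79/16)² = 6241/256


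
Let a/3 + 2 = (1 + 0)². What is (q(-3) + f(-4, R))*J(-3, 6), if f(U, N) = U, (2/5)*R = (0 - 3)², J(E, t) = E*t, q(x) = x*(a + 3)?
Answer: 72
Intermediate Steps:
a = -3 (a = -6 + 3*(1 + 0)² = -6 + 3*1² = -6 + 3*1 = -6 + 3 = -3)
q(x) = 0 (q(x) = x*(-3 + 3) = x*0 = 0)
R = 45/2 (R = 5*(0 - 3)²/2 = (5/2)*(-3)² = (5/2)*9 = 45/2 ≈ 22.500)
(q(-3) + f(-4, R))*J(-3, 6) = (0 - 4)*(-3*6) = -4*(-18) = 72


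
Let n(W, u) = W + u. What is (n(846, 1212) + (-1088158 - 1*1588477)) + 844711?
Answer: -1829866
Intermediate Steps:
(n(846, 1212) + (-1088158 - 1*1588477)) + 844711 = ((846 + 1212) + (-1088158 - 1*1588477)) + 844711 = (2058 + (-1088158 - 1588477)) + 844711 = (2058 - 2676635) + 844711 = -2674577 + 844711 = -1829866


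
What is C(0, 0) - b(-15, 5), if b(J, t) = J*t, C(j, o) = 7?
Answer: 82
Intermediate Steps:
C(0, 0) - b(-15, 5) = 7 - (-15)*5 = 7 - 1*(-75) = 7 + 75 = 82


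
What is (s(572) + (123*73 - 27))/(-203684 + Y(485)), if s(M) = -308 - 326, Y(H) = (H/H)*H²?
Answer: 8318/31541 ≈ 0.26372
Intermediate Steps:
Y(H) = H² (Y(H) = 1*H² = H²)
s(M) = -634
(s(572) + (123*73 - 27))/(-203684 + Y(485)) = (-634 + (123*73 - 27))/(-203684 + 485²) = (-634 + (8979 - 27))/(-203684 + 235225) = (-634 + 8952)/31541 = 8318*(1/31541) = 8318/31541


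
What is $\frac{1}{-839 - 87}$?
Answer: $- \frac{1}{926} \approx -0.0010799$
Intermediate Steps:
$\frac{1}{-839 - 87} = \frac{1}{-926} = - \frac{1}{926}$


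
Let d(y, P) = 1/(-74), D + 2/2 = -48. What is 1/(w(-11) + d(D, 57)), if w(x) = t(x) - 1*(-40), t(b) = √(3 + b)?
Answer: 218966/8799489 - 10952*I*√2/8799489 ≈ 0.024884 - 0.0017602*I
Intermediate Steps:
D = -49 (D = -1 - 48 = -49)
d(y, P) = -1/74
w(x) = 40 + √(3 + x) (w(x) = √(3 + x) - 1*(-40) = √(3 + x) + 40 = 40 + √(3 + x))
1/(w(-11) + d(D, 57)) = 1/((40 + √(3 - 11)) - 1/74) = 1/((40 + √(-8)) - 1/74) = 1/((40 + 2*I*√2) - 1/74) = 1/(2959/74 + 2*I*√2)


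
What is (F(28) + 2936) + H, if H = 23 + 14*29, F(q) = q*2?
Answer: 3421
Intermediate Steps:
F(q) = 2*q
H = 429 (H = 23 + 406 = 429)
(F(28) + 2936) + H = (2*28 + 2936) + 429 = (56 + 2936) + 429 = 2992 + 429 = 3421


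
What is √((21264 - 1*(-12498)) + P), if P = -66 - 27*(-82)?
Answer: 3*√3990 ≈ 189.50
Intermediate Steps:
P = 2148 (P = -66 + 2214 = 2148)
√((21264 - 1*(-12498)) + P) = √((21264 - 1*(-12498)) + 2148) = √((21264 + 12498) + 2148) = √(33762 + 2148) = √35910 = 3*√3990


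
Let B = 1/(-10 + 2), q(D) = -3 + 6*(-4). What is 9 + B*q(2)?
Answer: 99/8 ≈ 12.375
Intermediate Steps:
q(D) = -27 (q(D) = -3 - 24 = -27)
B = -⅛ (B = 1/(-8) = -⅛ ≈ -0.12500)
9 + B*q(2) = 9 - ⅛*(-27) = 9 + 27/8 = 99/8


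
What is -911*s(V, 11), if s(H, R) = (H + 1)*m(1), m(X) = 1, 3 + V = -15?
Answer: 15487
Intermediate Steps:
V = -18 (V = -3 - 15 = -18)
s(H, R) = 1 + H (s(H, R) = (H + 1)*1 = (1 + H)*1 = 1 + H)
-911*s(V, 11) = -911*(1 - 18) = -911*(-17) = 15487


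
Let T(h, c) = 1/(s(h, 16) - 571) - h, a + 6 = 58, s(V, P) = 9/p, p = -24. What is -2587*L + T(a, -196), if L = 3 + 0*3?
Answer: -35713231/4571 ≈ -7813.0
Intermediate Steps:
L = 3 (L = 3 + 0 = 3)
s(V, P) = -3/8 (s(V, P) = 9/(-24) = 9*(-1/24) = -3/8)
a = 52 (a = -6 + 58 = 52)
T(h, c) = -8/4571 - h (T(h, c) = 1/(-3/8 - 571) - h = 1/(-4571/8) - h = -8/4571 - h)
-2587*L + T(a, -196) = -2587*3 + (-8/4571 - 1*52) = -7761 + (-8/4571 - 52) = -7761 - 237700/4571 = -35713231/4571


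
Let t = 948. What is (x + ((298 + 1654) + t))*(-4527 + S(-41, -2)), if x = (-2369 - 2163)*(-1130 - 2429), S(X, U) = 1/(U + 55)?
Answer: -3870619859840/53 ≈ -7.3031e+10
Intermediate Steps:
S(X, U) = 1/(55 + U)
x = 16129388 (x = -4532*(-3559) = 16129388)
(x + ((298 + 1654) + t))*(-4527 + S(-41, -2)) = (16129388 + ((298 + 1654) + 948))*(-4527 + 1/(55 - 2)) = (16129388 + (1952 + 948))*(-4527 + 1/53) = (16129388 + 2900)*(-4527 + 1/53) = 16132288*(-239930/53) = -3870619859840/53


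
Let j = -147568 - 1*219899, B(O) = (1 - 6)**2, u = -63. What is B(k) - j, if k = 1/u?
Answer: 367492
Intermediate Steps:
k = -1/63 (k = 1/(-63) = -1/63 ≈ -0.015873)
B(O) = 25 (B(O) = (-5)**2 = 25)
j = -367467 (j = -147568 - 219899 = -367467)
B(k) - j = 25 - 1*(-367467) = 25 + 367467 = 367492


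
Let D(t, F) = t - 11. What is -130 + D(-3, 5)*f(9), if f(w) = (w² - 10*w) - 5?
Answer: 66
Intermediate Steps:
f(w) = -5 + w² - 10*w
D(t, F) = -11 + t
-130 + D(-3, 5)*f(9) = -130 + (-11 - 3)*(-5 + 9² - 10*9) = -130 - 14*(-5 + 81 - 90) = -130 - 14*(-14) = -130 + 196 = 66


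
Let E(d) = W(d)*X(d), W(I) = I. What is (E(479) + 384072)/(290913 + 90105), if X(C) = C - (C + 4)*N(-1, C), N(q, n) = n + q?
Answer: -109975133/381018 ≈ -288.63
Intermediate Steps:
X(C) = C - (-1 + C)*(4 + C) (X(C) = C - (C + 4)*(C - 1) = C - (4 + C)*(-1 + C) = C - (-1 + C)*(4 + C))
E(d) = d*(4 - d**2 - 2*d)
(E(479) + 384072)/(290913 + 90105) = (479*(4 - 1*479**2 - 2*479) + 384072)/(290913 + 90105) = (479*(4 - 1*229441 - 958) + 384072)/381018 = (479*(4 - 229441 - 958) + 384072)*(1/381018) = (479*(-230395) + 384072)*(1/381018) = (-110359205 + 384072)*(1/381018) = -109975133*1/381018 = -109975133/381018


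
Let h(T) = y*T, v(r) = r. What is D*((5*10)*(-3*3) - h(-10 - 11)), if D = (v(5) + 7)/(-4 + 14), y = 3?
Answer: -2322/5 ≈ -464.40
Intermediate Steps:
h(T) = 3*T
D = 6/5 (D = (5 + 7)/(-4 + 14) = 12/10 = 12*(⅒) = 6/5 ≈ 1.2000)
D*((5*10)*(-3*3) - h(-10 - 11)) = 6*((5*10)*(-3*3) - 3*(-10 - 11))/5 = 6*(50*(-9) - 3*(-21))/5 = 6*(-450 - 1*(-63))/5 = 6*(-450 + 63)/5 = (6/5)*(-387) = -2322/5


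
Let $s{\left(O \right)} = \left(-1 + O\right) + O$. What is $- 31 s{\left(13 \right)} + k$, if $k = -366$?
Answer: $-1141$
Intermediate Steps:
$s{\left(O \right)} = -1 + 2 O$
$- 31 s{\left(13 \right)} + k = - 31 \left(-1 + 2 \cdot 13\right) - 366 = - 31 \left(-1 + 26\right) - 366 = \left(-31\right) 25 - 366 = -775 - 366 = -1141$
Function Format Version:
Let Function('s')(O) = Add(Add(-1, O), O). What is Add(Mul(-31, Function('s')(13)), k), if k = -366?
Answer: -1141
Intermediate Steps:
Function('s')(O) = Add(-1, Mul(2, O))
Add(Mul(-31, Function('s')(13)), k) = Add(Mul(-31, Add(-1, Mul(2, 13))), -366) = Add(Mul(-31, Add(-1, 26)), -366) = Add(Mul(-31, 25), -366) = Add(-775, -366) = -1141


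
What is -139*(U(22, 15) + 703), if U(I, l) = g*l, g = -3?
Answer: -91462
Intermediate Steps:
U(I, l) = -3*l
-139*(U(22, 15) + 703) = -139*(-3*15 + 703) = -139*(-45 + 703) = -139*658 = -91462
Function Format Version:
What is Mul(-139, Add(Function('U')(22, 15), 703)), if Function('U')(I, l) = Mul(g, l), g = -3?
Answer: -91462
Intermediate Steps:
Function('U')(I, l) = Mul(-3, l)
Mul(-139, Add(Function('U')(22, 15), 703)) = Mul(-139, Add(Mul(-3, 15), 703)) = Mul(-139, Add(-45, 703)) = Mul(-139, 658) = -91462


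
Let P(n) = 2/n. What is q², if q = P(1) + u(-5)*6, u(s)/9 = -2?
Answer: 11236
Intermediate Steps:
u(s) = -18 (u(s) = 9*(-2) = -18)
q = -106 (q = 2/1 - 18*6 = 2*1 - 108 = 2 - 108 = -106)
q² = (-106)² = 11236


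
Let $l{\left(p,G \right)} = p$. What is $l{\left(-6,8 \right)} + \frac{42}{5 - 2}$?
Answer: $8$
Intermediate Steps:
$l{\left(-6,8 \right)} + \frac{42}{5 - 2} = -6 + \frac{42}{5 - 2} = -6 + \frac{42}{3} = -6 + 42 \cdot \frac{1}{3} = -6 + 14 = 8$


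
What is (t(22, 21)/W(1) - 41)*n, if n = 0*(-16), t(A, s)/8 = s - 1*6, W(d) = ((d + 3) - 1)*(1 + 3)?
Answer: 0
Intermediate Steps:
W(d) = 8 + 4*d (W(d) = ((3 + d) - 1)*4 = (2 + d)*4 = 8 + 4*d)
t(A, s) = -48 + 8*s (t(A, s) = 8*(s - 1*6) = 8*(s - 6) = 8*(-6 + s) = -48 + 8*s)
n = 0
(t(22, 21)/W(1) - 41)*n = ((-48 + 8*21)/(8 + 4*1) - 41)*0 = ((-48 + 168)/(8 + 4) - 41)*0 = (120/12 - 41)*0 = (120*(1/12) - 41)*0 = (10 - 41)*0 = -31*0 = 0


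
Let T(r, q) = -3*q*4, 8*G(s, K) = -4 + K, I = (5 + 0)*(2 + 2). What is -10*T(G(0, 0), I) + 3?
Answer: 2403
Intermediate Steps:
I = 20 (I = 5*4 = 20)
G(s, K) = -½ + K/8 (G(s, K) = (-4 + K)/8 = -½ + K/8)
T(r, q) = -12*q
-10*T(G(0, 0), I) + 3 = -(-120)*20 + 3 = -10*(-240) + 3 = 2400 + 3 = 2403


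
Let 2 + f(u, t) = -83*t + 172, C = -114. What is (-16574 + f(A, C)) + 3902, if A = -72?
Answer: -3040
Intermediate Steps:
f(u, t) = 170 - 83*t (f(u, t) = -2 + (-83*t + 172) = -2 + (172 - 83*t) = 170 - 83*t)
(-16574 + f(A, C)) + 3902 = (-16574 + (170 - 83*(-114))) + 3902 = (-16574 + (170 + 9462)) + 3902 = (-16574 + 9632) + 3902 = -6942 + 3902 = -3040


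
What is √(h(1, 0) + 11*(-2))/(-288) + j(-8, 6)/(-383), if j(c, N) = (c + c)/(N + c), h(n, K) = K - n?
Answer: -8/383 - I*√23/288 ≈ -0.020888 - 0.016652*I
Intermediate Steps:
j(c, N) = 2*c/(N + c) (j(c, N) = (2*c)/(N + c) = 2*c/(N + c))
√(h(1, 0) + 11*(-2))/(-288) + j(-8, 6)/(-383) = √((0 - 1*1) + 11*(-2))/(-288) + (2*(-8)/(6 - 8))/(-383) = √((0 - 1) - 22)*(-1/288) + (2*(-8)/(-2))*(-1/383) = √(-1 - 22)*(-1/288) + (2*(-8)*(-½))*(-1/383) = √(-23)*(-1/288) + 8*(-1/383) = (I*√23)*(-1/288) - 8/383 = -I*√23/288 - 8/383 = -8/383 - I*√23/288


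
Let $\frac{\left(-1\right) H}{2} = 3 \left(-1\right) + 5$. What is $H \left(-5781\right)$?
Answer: $23124$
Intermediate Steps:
$H = -4$ ($H = - 2 \left(3 \left(-1\right) + 5\right) = - 2 \left(-3 + 5\right) = \left(-2\right) 2 = -4$)
$H \left(-5781\right) = \left(-4\right) \left(-5781\right) = 23124$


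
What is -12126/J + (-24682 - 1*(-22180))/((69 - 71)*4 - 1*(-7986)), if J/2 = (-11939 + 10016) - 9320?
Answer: 10120314/44848327 ≈ 0.22566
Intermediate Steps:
J = -22486 (J = 2*((-11939 + 10016) - 9320) = 2*(-1923 - 9320) = 2*(-11243) = -22486)
-12126/J + (-24682 - 1*(-22180))/((69 - 71)*4 - 1*(-7986)) = -12126/(-22486) + (-24682 - 1*(-22180))/((69 - 71)*4 - 1*(-7986)) = -12126*(-1/22486) + (-24682 + 22180)/(-2*4 + 7986) = 6063/11243 - 2502/(-8 + 7986) = 6063/11243 - 2502/7978 = 6063/11243 - 2502*1/7978 = 6063/11243 - 1251/3989 = 10120314/44848327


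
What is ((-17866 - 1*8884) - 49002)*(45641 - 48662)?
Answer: 228846792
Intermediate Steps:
((-17866 - 1*8884) - 49002)*(45641 - 48662) = ((-17866 - 8884) - 49002)*(-3021) = (-26750 - 49002)*(-3021) = -75752*(-3021) = 228846792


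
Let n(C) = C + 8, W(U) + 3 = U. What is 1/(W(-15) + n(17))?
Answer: ⅐ ≈ 0.14286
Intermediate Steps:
W(U) = -3 + U
n(C) = 8 + C
1/(W(-15) + n(17)) = 1/((-3 - 15) + (8 + 17)) = 1/(-18 + 25) = 1/7 = ⅐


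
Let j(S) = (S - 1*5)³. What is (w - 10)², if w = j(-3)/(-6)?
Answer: 51076/9 ≈ 5675.1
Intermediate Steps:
j(S) = (-5 + S)³ (j(S) = (S - 5)³ = (-5 + S)³)
w = 256/3 (w = (-5 - 3)³/(-6) = (-8)³*(-⅙) = -512*(-⅙) = 256/3 ≈ 85.333)
(w - 10)² = (256/3 - 10)² = (226/3)² = 51076/9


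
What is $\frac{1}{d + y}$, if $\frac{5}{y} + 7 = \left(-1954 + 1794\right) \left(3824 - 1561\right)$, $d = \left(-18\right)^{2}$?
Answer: $\frac{362087}{117316183} \approx 0.0030864$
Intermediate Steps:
$d = 324$
$y = - \frac{5}{362087}$ ($y = \frac{5}{-7 + \left(-1954 + 1794\right) \left(3824 - 1561\right)} = \frac{5}{-7 - 362080} = \frac{5}{-362087} = 5 \left(- \frac{1}{362087}\right) = - \frac{5}{362087} \approx -1.3809 \cdot 10^{-5}$)
$\frac{1}{d + y} = \frac{1}{324 - \frac{5}{362087}} = \frac{1}{\frac{117316183}{362087}} = \frac{362087}{117316183}$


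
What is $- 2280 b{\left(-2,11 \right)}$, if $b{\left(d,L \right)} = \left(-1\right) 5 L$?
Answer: $125400$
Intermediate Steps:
$b{\left(d,L \right)} = - 5 L$
$- 2280 b{\left(-2,11 \right)} = - 2280 \left(\left(-5\right) 11\right) = \left(-2280\right) \left(-55\right) = 125400$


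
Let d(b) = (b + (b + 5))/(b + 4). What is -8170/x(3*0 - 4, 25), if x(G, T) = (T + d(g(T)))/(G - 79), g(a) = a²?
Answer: 42653119/1698 ≈ 25120.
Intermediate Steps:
d(b) = (5 + 2*b)/(4 + b) (d(b) = (b + (5 + b))/(4 + b) = (5 + 2*b)/(4 + b))
x(G, T) = (T + (5 + 2*T²)/(4 + T²))/(-79 + G) (x(G, T) = (T + (5 + 2*T²)/(4 + T²))/(G - 79) = (T + (5 + 2*T²)/(4 + T²))/(-79 + G))
-8170/x(3*0 - 4, 25) = -8170*(-79 + (3*0 - 4))*(4 + 25²)/(5 + 2*25² + 25*(4 + 25²)) = -8170*(-79 + (0 - 4))*(4 + 625)/(5 + 2*625 + 25*(4 + 625)) = -8170*629*(-79 - 4)/(5 + 1250 + 25*629) = -8170*(-52207/(5 + 1250 + 15725)) = -8170/((-1/83*1/629*16980)) = -8170/(-16980/52207) = -8170*(-52207/16980) = 42653119/1698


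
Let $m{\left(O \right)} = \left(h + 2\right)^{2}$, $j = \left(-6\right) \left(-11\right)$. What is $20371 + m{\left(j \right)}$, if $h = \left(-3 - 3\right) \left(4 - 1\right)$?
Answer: $20627$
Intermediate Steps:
$j = 66$
$h = -18$ ($h = \left(-6\right) 3 = -18$)
$m{\left(O \right)} = 256$ ($m{\left(O \right)} = \left(-18 + 2\right)^{2} = \left(-16\right)^{2} = 256$)
$20371 + m{\left(j \right)} = 20371 + 256 = 20627$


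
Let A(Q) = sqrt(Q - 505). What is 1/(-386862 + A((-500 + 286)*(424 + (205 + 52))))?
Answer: -386862/149662353283 - I*sqrt(146239)/149662353283 ≈ -2.5849e-6 - 2.5552e-9*I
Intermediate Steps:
A(Q) = sqrt(-505 + Q)
1/(-386862 + A((-500 + 286)*(424 + (205 + 52)))) = 1/(-386862 + sqrt(-505 + (-500 + 286)*(424 + (205 + 52)))) = 1/(-386862 + sqrt(-505 - 214*(424 + 257))) = 1/(-386862 + sqrt(-505 - 214*681)) = 1/(-386862 + sqrt(-505 - 145734)) = 1/(-386862 + sqrt(-146239)) = 1/(-386862 + I*sqrt(146239))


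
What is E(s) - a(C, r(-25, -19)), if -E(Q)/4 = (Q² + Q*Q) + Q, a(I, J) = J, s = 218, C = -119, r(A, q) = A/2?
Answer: -762103/2 ≈ -3.8105e+5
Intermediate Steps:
r(A, q) = A/2 (r(A, q) = A*(½) = A/2)
E(Q) = -8*Q² - 4*Q (E(Q) = -4*((Q² + Q*Q) + Q) = -4*((Q² + Q²) + Q) = -4*(2*Q² + Q) = -4*(Q + 2*Q²) = -8*Q² - 4*Q)
E(s) - a(C, r(-25, -19)) = -4*218*(1 + 2*218) - (-25)/2 = -4*218*(1 + 436) - 1*(-25/2) = -4*218*437 + 25/2 = -381064 + 25/2 = -762103/2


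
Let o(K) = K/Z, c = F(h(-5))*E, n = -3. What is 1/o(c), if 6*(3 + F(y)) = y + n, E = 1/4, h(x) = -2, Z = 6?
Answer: -144/23 ≈ -6.2609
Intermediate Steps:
E = 1/4 ≈ 0.25000
F(y) = -7/2 + y/6 (F(y) = -3 + (y - 3)/6 = -3 + (-3 + y)/6 = -3 + (-1/2 + y/6) = -7/2 + y/6)
c = -23/24 (c = (-7/2 + (1/6)*(-2))*(1/4) = (-7/2 - 1/3)*(1/4) = -23/6*1/4 = -23/24 ≈ -0.95833)
o(K) = K/6
1/o(c) = 1/((1/6)*(-23/24)) = 1/(-23/144) = -144/23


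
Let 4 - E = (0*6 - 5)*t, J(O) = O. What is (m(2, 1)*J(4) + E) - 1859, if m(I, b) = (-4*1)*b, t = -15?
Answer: -1946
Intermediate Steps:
E = -71 (E = 4 - (0*6 - 5)*(-15) = 4 - (0 - 5)*(-15) = 4 - (-5)*(-15) = 4 - 1*75 = 4 - 75 = -71)
m(I, b) = -4*b
(m(2, 1)*J(4) + E) - 1859 = (-4*1*4 - 71) - 1859 = (-4*4 - 71) - 1859 = (-16 - 71) - 1859 = -87 - 1859 = -1946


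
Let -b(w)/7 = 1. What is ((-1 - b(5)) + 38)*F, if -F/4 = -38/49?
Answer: 6688/49 ≈ 136.49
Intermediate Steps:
F = 152/49 (F = -(-152)/49 = -4*(-38/49) = 152/49 ≈ 3.1020)
b(w) = -7 (b(w) = -7*1 = -7)
((-1 - b(5)) + 38)*F = ((-1 - 1*(-7)) + 38)*(152/49) = ((-1 + 7) + 38)*(152/49) = (6 + 38)*(152/49) = 44*(152/49) = 6688/49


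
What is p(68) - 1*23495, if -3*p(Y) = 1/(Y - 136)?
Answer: -4792979/204 ≈ -23495.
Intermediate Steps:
p(Y) = -1/(3*(-136 + Y)) (p(Y) = -1/(3*(Y - 136)) = -1/(3*(-136 + Y)))
p(68) - 1*23495 = -1/(-408 + 3*68) - 1*23495 = -1/(-408 + 204) - 23495 = -1/(-204) - 23495 = -1*(-1/204) - 23495 = 1/204 - 23495 = -4792979/204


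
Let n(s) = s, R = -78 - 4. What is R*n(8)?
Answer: -656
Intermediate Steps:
R = -82
R*n(8) = -82*8 = -656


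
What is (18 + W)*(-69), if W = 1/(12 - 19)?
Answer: -8625/7 ≈ -1232.1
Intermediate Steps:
W = -⅐ (W = 1/(-7) = -⅐ ≈ -0.14286)
(18 + W)*(-69) = (18 - ⅐)*(-69) = (125/7)*(-69) = -8625/7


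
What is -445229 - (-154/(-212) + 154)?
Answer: -47210675/106 ≈ -4.4538e+5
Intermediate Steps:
-445229 - (-154/(-212) + 154) = -445229 - (-1/212*(-154) + 154) = -445229 - (77/106 + 154) = -445229 - 1*16401/106 = -445229 - 16401/106 = -47210675/106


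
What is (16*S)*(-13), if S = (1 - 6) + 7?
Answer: -416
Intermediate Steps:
S = 2 (S = -5 + 7 = 2)
(16*S)*(-13) = (16*2)*(-13) = 32*(-13) = -416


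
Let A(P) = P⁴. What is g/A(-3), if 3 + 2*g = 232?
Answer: 229/162 ≈ 1.4136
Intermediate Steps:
g = 229/2 (g = -3/2 + (½)*232 = -3/2 + 116 = 229/2 ≈ 114.50)
g/A(-3) = 229/(2*((-3)⁴)) = (229/2)/81 = (229/2)*(1/81) = 229/162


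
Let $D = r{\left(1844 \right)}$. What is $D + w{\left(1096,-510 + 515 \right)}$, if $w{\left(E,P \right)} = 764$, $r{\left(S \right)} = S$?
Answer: $2608$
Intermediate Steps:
$D = 1844$
$D + w{\left(1096,-510 + 515 \right)} = 1844 + 764 = 2608$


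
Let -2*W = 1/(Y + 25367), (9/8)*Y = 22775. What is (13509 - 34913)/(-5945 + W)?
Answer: 17572812424/4880880679 ≈ 3.6003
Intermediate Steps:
Y = 182200/9 (Y = (8/9)*22775 = 182200/9 ≈ 20244.)
W = -9/821006 (W = -1/(2*(182200/9 + 25367)) = -1/(2*410503/9) = -½*9/410503 = -9/821006 ≈ -1.0962e-5)
(13509 - 34913)/(-5945 + W) = (13509 - 34913)/(-5945 - 9/821006) = -21404/(-4880880679/821006) = -21404*(-821006/4880880679) = 17572812424/4880880679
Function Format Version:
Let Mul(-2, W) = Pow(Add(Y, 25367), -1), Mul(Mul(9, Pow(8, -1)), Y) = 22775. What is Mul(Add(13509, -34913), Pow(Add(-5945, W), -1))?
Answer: Rational(17572812424, 4880880679) ≈ 3.6003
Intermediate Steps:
Y = Rational(182200, 9) (Y = Mul(Rational(8, 9), 22775) = Rational(182200, 9) ≈ 20244.)
W = Rational(-9, 821006) (W = Mul(Rational(-1, 2), Pow(Add(Rational(182200, 9), 25367), -1)) = Mul(Rational(-1, 2), Pow(Rational(410503, 9), -1)) = Mul(Rational(-1, 2), Rational(9, 410503)) = Rational(-9, 821006) ≈ -1.0962e-5)
Mul(Add(13509, -34913), Pow(Add(-5945, W), -1)) = Mul(Add(13509, -34913), Pow(Add(-5945, Rational(-9, 821006)), -1)) = Mul(-21404, Pow(Rational(-4880880679, 821006), -1)) = Mul(-21404, Rational(-821006, 4880880679)) = Rational(17572812424, 4880880679)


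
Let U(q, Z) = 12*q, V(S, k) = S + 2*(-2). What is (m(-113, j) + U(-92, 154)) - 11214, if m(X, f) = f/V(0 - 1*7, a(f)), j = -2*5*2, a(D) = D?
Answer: -135478/11 ≈ -12316.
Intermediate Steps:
j = -20 (j = -10*2 = -20)
V(S, k) = -4 + S (V(S, k) = S - 4 = -4 + S)
m(X, f) = -f/11 (m(X, f) = f/(-4 + (0 - 1*7)) = f/(-4 + (0 - 7)) = f/(-4 - 7) = f/(-11) = f*(-1/11) = -f/11)
(m(-113, j) + U(-92, 154)) - 11214 = (-1/11*(-20) + 12*(-92)) - 11214 = (20/11 - 1104) - 11214 = -12124/11 - 11214 = -135478/11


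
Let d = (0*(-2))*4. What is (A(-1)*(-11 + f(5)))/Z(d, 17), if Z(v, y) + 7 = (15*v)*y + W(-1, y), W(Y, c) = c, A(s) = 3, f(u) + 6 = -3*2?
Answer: -69/10 ≈ -6.9000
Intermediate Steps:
f(u) = -12 (f(u) = -6 - 3*2 = -6 - 6 = -12)
d = 0 (d = 0*4 = 0)
Z(v, y) = -7 + y + 15*v*y (Z(v, y) = -7 + ((15*v)*y + y) = -7 + (15*v*y + y) = -7 + (y + 15*v*y) = -7 + y + 15*v*y)
(A(-1)*(-11 + f(5)))/Z(d, 17) = (3*(-11 - 12))/(-7 + 17 + 15*0*17) = (3*(-23))/(-7 + 17 + 0) = -69/10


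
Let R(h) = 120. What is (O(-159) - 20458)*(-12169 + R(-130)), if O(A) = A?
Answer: 248414233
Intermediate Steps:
(O(-159) - 20458)*(-12169 + R(-130)) = (-159 - 20458)*(-12169 + 120) = -20617*(-12049) = 248414233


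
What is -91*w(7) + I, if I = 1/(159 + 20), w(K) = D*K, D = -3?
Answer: 342070/179 ≈ 1911.0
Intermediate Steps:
w(K) = -3*K
I = 1/179 ≈ 0.0055866
-91*w(7) + I = -(-273)*7 + 1/179 = -91*(-21) + 1/179 = 1911 + 1/179 = 342070/179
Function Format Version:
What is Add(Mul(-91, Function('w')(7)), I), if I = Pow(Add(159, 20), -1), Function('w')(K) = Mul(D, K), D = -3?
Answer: Rational(342070, 179) ≈ 1911.0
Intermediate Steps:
Function('w')(K) = Mul(-3, K)
I = Rational(1, 179) (I = Pow(179, -1) = Rational(1, 179) ≈ 0.0055866)
Add(Mul(-91, Function('w')(7)), I) = Add(Mul(-91, Mul(-3, 7)), Rational(1, 179)) = Add(Mul(-91, -21), Rational(1, 179)) = Add(1911, Rational(1, 179)) = Rational(342070, 179)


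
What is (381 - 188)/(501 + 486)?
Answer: 193/987 ≈ 0.19554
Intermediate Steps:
(381 - 188)/(501 + 486) = 193/987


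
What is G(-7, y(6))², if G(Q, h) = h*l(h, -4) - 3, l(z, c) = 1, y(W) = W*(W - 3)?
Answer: 225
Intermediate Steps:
y(W) = W*(-3 + W)
G(Q, h) = -3 + h (G(Q, h) = h*1 - 3 = h - 3 = -3 + h)
G(-7, y(6))² = (-3 + 6*(-3 + 6))² = (-3 + 6*3)² = (-3 + 18)² = 15² = 225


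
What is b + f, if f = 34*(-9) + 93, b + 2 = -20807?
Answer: -21022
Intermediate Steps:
b = -20809 (b = -2 - 20807 = -20809)
f = -213 (f = -306 + 93 = -213)
b + f = -20809 - 213 = -21022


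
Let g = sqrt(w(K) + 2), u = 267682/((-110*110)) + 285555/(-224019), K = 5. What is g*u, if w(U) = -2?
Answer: 0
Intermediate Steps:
u = -10570178243/451771650 (u = 267682/(-12100) + 285555*(-1/224019) = 267682*(-1/12100) - 95185/74673 = -133841/6050 - 95185/74673 = -10570178243/451771650 ≈ -23.397)
g = 0 (g = sqrt(-2 + 2) = sqrt(0) = 0)
g*u = 0*(-10570178243/451771650) = 0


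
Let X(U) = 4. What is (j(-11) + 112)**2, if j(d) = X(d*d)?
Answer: 13456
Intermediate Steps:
j(d) = 4
(j(-11) + 112)**2 = (4 + 112)**2 = 116**2 = 13456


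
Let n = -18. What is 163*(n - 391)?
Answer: -66667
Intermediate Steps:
163*(n - 391) = 163*(-18 - 391) = 163*(-409) = -66667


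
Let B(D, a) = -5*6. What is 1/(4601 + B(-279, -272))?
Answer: 1/4571 ≈ 0.00021877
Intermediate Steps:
B(D, a) = -30
1/(4601 + B(-279, -272)) = 1/(4601 - 30) = 1/4571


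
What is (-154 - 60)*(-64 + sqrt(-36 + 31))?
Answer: 13696 - 214*I*sqrt(5) ≈ 13696.0 - 478.52*I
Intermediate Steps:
(-154 - 60)*(-64 + sqrt(-36 + 31)) = -214*(-64 + sqrt(-5)) = -214*(-64 + I*sqrt(5)) = 13696 - 214*I*sqrt(5)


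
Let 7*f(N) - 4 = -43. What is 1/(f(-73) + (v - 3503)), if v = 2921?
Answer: -7/4113 ≈ -0.0017019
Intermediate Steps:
f(N) = -39/7 (f(N) = 4/7 + (⅐)*(-43) = 4/7 - 43/7 = -39/7)
1/(f(-73) + (v - 3503)) = 1/(-39/7 + (2921 - 3503)) = 1/(-39/7 - 582) = 1/(-4113/7) = -7/4113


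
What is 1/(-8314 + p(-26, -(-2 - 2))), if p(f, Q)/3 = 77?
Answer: -1/8083 ≈ -0.00012372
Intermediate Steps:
p(f, Q) = 231 (p(f, Q) = 3*77 = 231)
1/(-8314 + p(-26, -(-2 - 2))) = 1/(-8314 + 231) = 1/(-8083) = -1/8083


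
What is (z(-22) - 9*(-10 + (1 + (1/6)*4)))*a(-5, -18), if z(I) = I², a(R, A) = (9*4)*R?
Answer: -100620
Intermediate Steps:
a(R, A) = 36*R
(z(-22) - 9*(-10 + (1 + (1/6)*4)))*a(-5, -18) = ((-22)² - 9*(-10 + (1 + (1/6)*4)))*(36*(-5)) = (484 - 9*(-10 + (1 + (1*(⅙))*4)))*(-180) = (484 - 9*(-10 + (1 + (⅙)*4)))*(-180) = (484 - 9*(-10 + (1 + ⅔)))*(-180) = (484 - 9*(-10 + 5/3))*(-180) = (484 - 9*(-25/3))*(-180) = (484 + 75)*(-180) = 559*(-180) = -100620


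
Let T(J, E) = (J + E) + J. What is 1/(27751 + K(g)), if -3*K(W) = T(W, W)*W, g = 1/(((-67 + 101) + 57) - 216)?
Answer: 15625/433609374 ≈ 3.6035e-5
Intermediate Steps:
T(J, E) = E + 2*J (T(J, E) = (E + J) + J = E + 2*J)
g = -1/125 (g = 1/((34 + 57) - 216) = 1/(91 - 216) = 1/(-125) = -1/125 ≈ -0.0080000)
K(W) = -W² (K(W) = -(W + 2*W)*W/3 = -3*W*W/3 = -W²)
1/(27751 + K(g)) = 1/(27751 - (-1/125)²) = 1/(27751 - 1*1/15625) = 1/(27751 - 1/15625) = 1/(433609374/15625) = 15625/433609374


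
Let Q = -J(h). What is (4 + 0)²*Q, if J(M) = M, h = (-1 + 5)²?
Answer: -256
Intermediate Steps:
h = 16 (h = 4² = 16)
Q = -16 (Q = -1*16 = -16)
(4 + 0)²*Q = (4 + 0)²*(-16) = 4²*(-16) = 16*(-16) = -256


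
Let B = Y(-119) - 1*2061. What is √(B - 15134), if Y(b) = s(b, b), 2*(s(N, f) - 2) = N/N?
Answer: 23*I*√130/2 ≈ 131.12*I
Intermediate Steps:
s(N, f) = 5/2 (s(N, f) = 2 + (N/N)/2 = 2 + (½)*1 = 2 + ½ = 5/2)
Y(b) = 5/2
B = -4117/2 (B = 5/2 - 1*2061 = 5/2 - 2061 = -4117/2 ≈ -2058.5)
√(B - 15134) = √(-4117/2 - 15134) = √(-34385/2) = 23*I*√130/2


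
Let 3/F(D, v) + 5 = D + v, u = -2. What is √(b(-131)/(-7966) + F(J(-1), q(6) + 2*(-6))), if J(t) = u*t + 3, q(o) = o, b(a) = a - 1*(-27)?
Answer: 3*I*√3433346/7966 ≈ 0.69781*I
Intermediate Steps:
b(a) = 27 + a (b(a) = a + 27 = 27 + a)
J(t) = 3 - 2*t (J(t) = -2*t + 3 = 3 - 2*t)
F(D, v) = 3/(-5 + D + v) (F(D, v) = 3/(-5 + (D + v)) = 3/(-5 + D + v))
√(b(-131)/(-7966) + F(J(-1), q(6) + 2*(-6))) = √((27 - 131)/(-7966) + 3/(-5 + (3 - 2*(-1)) + (6 + 2*(-6)))) = √(-104*(-1/7966) + 3/(-5 + (3 + 2) + (6 - 12))) = √(52/3983 + 3/(-5 + 5 - 6)) = √(52/3983 + 3/(-6)) = √(52/3983 + 3*(-⅙)) = √(52/3983 - ½) = √(-3879/7966) = 3*I*√3433346/7966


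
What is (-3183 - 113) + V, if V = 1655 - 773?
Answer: -2414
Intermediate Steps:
V = 882
(-3183 - 113) + V = (-3183 - 113) + 882 = -3296 + 882 = -2414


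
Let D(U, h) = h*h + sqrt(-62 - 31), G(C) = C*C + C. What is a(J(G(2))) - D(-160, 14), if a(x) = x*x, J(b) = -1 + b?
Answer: -171 - I*sqrt(93) ≈ -171.0 - 9.6436*I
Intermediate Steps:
G(C) = C + C**2 (G(C) = C**2 + C = C + C**2)
D(U, h) = h**2 + I*sqrt(93) (D(U, h) = h**2 + sqrt(-93) = h**2 + I*sqrt(93))
a(x) = x**2
a(J(G(2))) - D(-160, 14) = (-1 + 2*(1 + 2))**2 - (14**2 + I*sqrt(93)) = (-1 + 2*3)**2 - (196 + I*sqrt(93)) = (-1 + 6)**2 + (-196 - I*sqrt(93)) = 5**2 + (-196 - I*sqrt(93)) = 25 + (-196 - I*sqrt(93)) = -171 - I*sqrt(93)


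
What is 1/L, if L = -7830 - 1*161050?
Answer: -1/168880 ≈ -5.9214e-6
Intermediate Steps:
L = -168880 (L = -7830 - 161050 = -168880)
1/L = 1/(-168880) = -1/168880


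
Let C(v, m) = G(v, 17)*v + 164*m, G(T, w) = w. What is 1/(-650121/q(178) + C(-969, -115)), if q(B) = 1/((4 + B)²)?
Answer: -1/21534643337 ≈ -4.6437e-11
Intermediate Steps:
q(B) = (4 + B)⁻²
C(v, m) = 17*v + 164*m
1/(-650121/q(178) + C(-969, -115)) = 1/(-650121/((4 + 178)⁻²) + (17*(-969) + 164*(-115))) = 1/(-650121/(182⁻²) + (-16473 - 18860)) = 1/(-650121/1/33124 - 35333) = 1/(-650121*33124 - 35333) = 1/(-1*21534608004 - 35333) = 1/(-21534608004 - 35333) = 1/(-21534643337) = -1/21534643337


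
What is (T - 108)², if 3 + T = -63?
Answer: 30276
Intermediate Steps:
T = -66 (T = -3 - 63 = -66)
(T - 108)² = (-66 - 108)² = (-174)² = 30276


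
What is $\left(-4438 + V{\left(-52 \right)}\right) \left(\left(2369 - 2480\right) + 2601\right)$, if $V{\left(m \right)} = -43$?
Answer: $-11157690$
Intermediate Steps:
$\left(-4438 + V{\left(-52 \right)}\right) \left(\left(2369 - 2480\right) + 2601\right) = \left(-4438 - 43\right) \left(\left(2369 - 2480\right) + 2601\right) = - 4481 \left(-111 + 2601\right) = \left(-4481\right) 2490 = -11157690$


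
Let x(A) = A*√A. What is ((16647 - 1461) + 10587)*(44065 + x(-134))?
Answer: 1135687245 - 3453582*I*√134 ≈ 1.1357e+9 - 3.9978e+7*I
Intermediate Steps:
x(A) = A^(3/2)
((16647 - 1461) + 10587)*(44065 + x(-134)) = ((16647 - 1461) + 10587)*(44065 + (-134)^(3/2)) = (15186 + 10587)*(44065 - 134*I*√134) = 25773*(44065 - 134*I*√134) = 1135687245 - 3453582*I*√134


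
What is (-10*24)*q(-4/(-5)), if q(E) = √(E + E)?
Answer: -96*√10 ≈ -303.58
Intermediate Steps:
q(E) = √2*√E (q(E) = √(2*E) = √2*√E)
(-10*24)*q(-4/(-5)) = (-10*24)*(√2*√(-4/(-5))) = -240*√2*√(-4*(-⅕)) = -240*√2*√(⅘) = -240*√2*2*√5/5 = -96*√10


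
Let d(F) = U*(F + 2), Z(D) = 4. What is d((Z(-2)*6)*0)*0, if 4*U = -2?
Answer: 0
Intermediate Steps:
U = -1/2 (U = (1/4)*(-2) = -1/2 ≈ -0.50000)
d(F) = -1 - F/2 (d(F) = -(F + 2)/2 = -(2 + F)/2 = -1 - F/2)
d((Z(-2)*6)*0)*0 = (-1 - 4*6*0/2)*0 = (-1 - 12*0)*0 = (-1 - 1/2*0)*0 = (-1 + 0)*0 = -1*0 = 0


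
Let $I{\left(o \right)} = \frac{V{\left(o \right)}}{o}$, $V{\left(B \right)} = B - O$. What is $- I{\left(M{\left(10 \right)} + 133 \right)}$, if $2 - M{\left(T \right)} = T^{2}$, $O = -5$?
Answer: $- \frac{8}{7} \approx -1.1429$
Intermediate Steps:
$V{\left(B \right)} = 5 + B$ ($V{\left(B \right)} = B - -5 = B + 5 = 5 + B$)
$M{\left(T \right)} = 2 - T^{2}$
$I{\left(o \right)} = \frac{5 + o}{o}$
$- I{\left(M{\left(10 \right)} + 133 \right)} = - \frac{5 + \left(\left(2 - 10^{2}\right) + 133\right)}{\left(2 - 10^{2}\right) + 133} = - \frac{5 + \left(\left(2 - 100\right) + 133\right)}{\left(2 - 100\right) + 133} = - \frac{5 + \left(-98 + 133\right)}{-98 + 133} = - \frac{5 + 35}{35} = - \frac{40}{35} = \left(-1\right) \frac{8}{7} = - \frac{8}{7}$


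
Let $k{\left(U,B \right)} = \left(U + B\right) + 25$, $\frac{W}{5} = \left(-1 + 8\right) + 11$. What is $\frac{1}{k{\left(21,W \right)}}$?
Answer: $\frac{1}{136} \approx 0.0073529$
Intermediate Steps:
$W = 90$ ($W = 5 \left(\left(-1 + 8\right) + 11\right) = 5 \left(7 + 11\right) = 5 \cdot 18 = 90$)
$k{\left(U,B \right)} = 25 + B + U$ ($k{\left(U,B \right)} = \left(B + U\right) + 25 = 25 + B + U$)
$\frac{1}{k{\left(21,W \right)}} = \frac{1}{25 + 90 + 21} = \frac{1}{136}$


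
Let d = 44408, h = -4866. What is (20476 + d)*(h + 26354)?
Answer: 1394227392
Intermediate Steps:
(20476 + d)*(h + 26354) = (20476 + 44408)*(-4866 + 26354) = 64884*21488 = 1394227392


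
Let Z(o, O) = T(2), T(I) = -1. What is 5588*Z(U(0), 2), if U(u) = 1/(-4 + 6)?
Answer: -5588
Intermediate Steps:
U(u) = ½ (U(u) = 1/2 = ½)
Z(o, O) = -1
5588*Z(U(0), 2) = 5588*(-1) = -5588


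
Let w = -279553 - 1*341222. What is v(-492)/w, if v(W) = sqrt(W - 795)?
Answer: -I*sqrt(143)/206925 ≈ -5.779e-5*I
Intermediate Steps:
w = -620775 (w = -279553 - 341222 = -620775)
v(W) = sqrt(-795 + W)
v(-492)/w = sqrt(-795 - 492)/(-620775) = sqrt(-1287)*(-1/620775) = (3*I*sqrt(143))*(-1/620775) = -I*sqrt(143)/206925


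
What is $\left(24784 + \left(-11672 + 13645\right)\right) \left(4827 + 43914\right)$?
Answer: $1304162937$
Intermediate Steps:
$\left(24784 + \left(-11672 + 13645\right)\right) \left(4827 + 43914\right) = \left(24784 + 1973\right) 48741 = 26757 \cdot 48741 = 1304162937$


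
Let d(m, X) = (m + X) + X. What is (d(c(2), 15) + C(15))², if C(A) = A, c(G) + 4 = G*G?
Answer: 2025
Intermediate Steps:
c(G) = -4 + G² (c(G) = -4 + G*G = -4 + G²)
d(m, X) = m + 2*X (d(m, X) = (X + m) + X = m + 2*X)
(d(c(2), 15) + C(15))² = (((-4 + 2²) + 2*15) + 15)² = (((-4 + 4) + 30) + 15)² = ((0 + 30) + 15)² = (30 + 15)² = 45² = 2025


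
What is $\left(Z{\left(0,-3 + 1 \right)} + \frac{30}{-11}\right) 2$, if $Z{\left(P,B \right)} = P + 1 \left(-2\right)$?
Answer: $- \frac{104}{11} \approx -9.4545$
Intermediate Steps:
$Z{\left(P,B \right)} = -2 + P$ ($Z{\left(P,B \right)} = P - 2 = -2 + P$)
$\left(Z{\left(0,-3 + 1 \right)} + \frac{30}{-11}\right) 2 = \left(\left(-2 + 0\right) + \frac{30}{-11}\right) 2 = \left(-2 + 30 \left(- \frac{1}{11}\right)\right) 2 = \left(-2 - \frac{30}{11}\right) 2 = \left(- \frac{52}{11}\right) 2 = - \frac{104}{11}$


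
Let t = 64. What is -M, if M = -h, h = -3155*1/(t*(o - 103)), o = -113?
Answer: 3155/13824 ≈ 0.22823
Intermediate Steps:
h = 3155/13824 (h = -3155*1/(64*(-113 - 103)) = -3155/((-216*64)) = -3155/(-13824) = -3155*(-1/13824) = 3155/13824 ≈ 0.22823)
M = -3155/13824 (M = -1*3155/13824 = -3155/13824 ≈ -0.22823)
-M = -1*(-3155/13824) = 3155/13824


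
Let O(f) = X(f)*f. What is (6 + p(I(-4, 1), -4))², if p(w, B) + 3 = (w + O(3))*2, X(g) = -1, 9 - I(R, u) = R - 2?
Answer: 729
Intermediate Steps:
I(R, u) = 11 - R (I(R, u) = 9 - (R - 2) = 9 - (-2 + R) = 9 + (2 - R) = 11 - R)
O(f) = -f
p(w, B) = -9 + 2*w (p(w, B) = -3 + (w - 1*3)*2 = -3 + (w - 3)*2 = -3 + (-3 + w)*2 = -3 + (-6 + 2*w) = -9 + 2*w)
(6 + p(I(-4, 1), -4))² = (6 + (-9 + 2*(11 - 1*(-4))))² = (6 + (-9 + 2*(11 + 4)))² = (6 + (-9 + 2*15))² = (6 + (-9 + 30))² = (6 + 21)² = 27² = 729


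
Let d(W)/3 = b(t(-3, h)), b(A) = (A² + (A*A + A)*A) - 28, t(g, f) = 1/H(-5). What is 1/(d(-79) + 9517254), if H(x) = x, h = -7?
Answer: 125/1189646277 ≈ 1.0507e-7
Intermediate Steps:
t(g, f) = -⅕ (t(g, f) = 1/(-5) = -⅕)
b(A) = -28 + A² + A*(A + A²) (b(A) = (A² + (A² + A)*A) - 28 = (A² + (A + A²)*A) - 28 = (A² + A*(A + A²)) - 28 = -28 + A² + A*(A + A²))
d(W) = -10473/125 (d(W) = 3*(-28 + (-⅕)³ + 2*(-⅕)²) = 3*(-28 - 1/125 + 2*(1/25)) = 3*(-28 - 1/125 + 2/25) = 3*(-3491/125) = -10473/125)
1/(d(-79) + 9517254) = 1/(-10473/125 + 9517254) = 1/(1189646277/125) = 125/1189646277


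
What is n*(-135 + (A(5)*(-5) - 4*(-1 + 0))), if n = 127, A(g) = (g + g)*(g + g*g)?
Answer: -207137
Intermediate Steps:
A(g) = 2*g*(g + g²) (A(g) = (2*g)*(g + g²) = 2*g*(g + g²))
n*(-135 + (A(5)*(-5) - 4*(-1 + 0))) = 127*(-135 + ((2*5²*(1 + 5))*(-5) - 4*(-1 + 0))) = 127*(-135 + ((2*25*6)*(-5) - 4*(-1))) = 127*(-135 + (300*(-5) + 4)) = 127*(-135 + (-1500 + 4)) = 127*(-135 - 1496) = 127*(-1631) = -207137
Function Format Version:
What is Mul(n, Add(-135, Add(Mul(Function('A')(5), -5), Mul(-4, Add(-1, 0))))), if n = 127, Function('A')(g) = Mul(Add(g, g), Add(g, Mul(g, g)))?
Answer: -207137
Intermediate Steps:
Function('A')(g) = Mul(2, g, Add(g, Pow(g, 2))) (Function('A')(g) = Mul(Mul(2, g), Add(g, Pow(g, 2))) = Mul(2, g, Add(g, Pow(g, 2))))
Mul(n, Add(-135, Add(Mul(Function('A')(5), -5), Mul(-4, Add(-1, 0))))) = Mul(127, Add(-135, Add(Mul(Mul(2, Pow(5, 2), Add(1, 5)), -5), Mul(-4, Add(-1, 0))))) = Mul(127, Add(-135, Add(Mul(Mul(2, 25, 6), -5), Mul(-4, -1)))) = Mul(127, Add(-135, Add(Mul(300, -5), 4))) = Mul(127, Add(-135, Add(-1500, 4))) = Mul(127, Add(-135, -1496)) = Mul(127, -1631) = -207137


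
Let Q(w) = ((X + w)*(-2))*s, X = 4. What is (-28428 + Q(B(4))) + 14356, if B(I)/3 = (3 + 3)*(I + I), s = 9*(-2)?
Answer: -8744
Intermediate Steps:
s = -18
B(I) = 36*I (B(I) = 3*((3 + 3)*(I + I)) = 3*(6*(2*I)) = 3*(12*I) = 36*I)
Q(w) = 144 + 36*w (Q(w) = ((4 + w)*(-2))*(-18) = (-8 - 2*w)*(-18) = 144 + 36*w)
(-28428 + Q(B(4))) + 14356 = (-28428 + (144 + 36*(36*4))) + 14356 = (-28428 + (144 + 36*144)) + 14356 = (-28428 + (144 + 5184)) + 14356 = (-28428 + 5328) + 14356 = -23100 + 14356 = -8744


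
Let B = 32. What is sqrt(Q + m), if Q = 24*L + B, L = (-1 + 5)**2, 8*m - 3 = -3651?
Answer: 2*I*sqrt(10) ≈ 6.3246*I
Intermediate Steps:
m = -456 (m = 3/8 + (1/8)*(-3651) = 3/8 - 3651/8 = -456)
L = 16 (L = 4**2 = 16)
Q = 416 (Q = 24*16 + 32 = 384 + 32 = 416)
sqrt(Q + m) = sqrt(416 - 456) = sqrt(-40) = 2*I*sqrt(10)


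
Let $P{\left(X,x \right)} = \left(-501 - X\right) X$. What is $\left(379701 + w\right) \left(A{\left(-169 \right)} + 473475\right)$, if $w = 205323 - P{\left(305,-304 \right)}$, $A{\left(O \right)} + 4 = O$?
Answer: $393244859908$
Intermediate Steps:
$A{\left(O \right)} = -4 + O$
$P{\left(X,x \right)} = X \left(-501 - X\right)$
$w = 451153$ ($w = 205323 - \left(-1\right) 305 \left(501 + 305\right) = 205323 - \left(-1\right) 305 \cdot 806 = 205323 - -245830 = 205323 + 245830 = 451153$)
$\left(379701 + w\right) \left(A{\left(-169 \right)} + 473475\right) = \left(379701 + 451153\right) \left(\left(-4 - 169\right) + 473475\right) = 830854 \left(-173 + 473475\right) = 830854 \cdot 473302 = 393244859908$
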